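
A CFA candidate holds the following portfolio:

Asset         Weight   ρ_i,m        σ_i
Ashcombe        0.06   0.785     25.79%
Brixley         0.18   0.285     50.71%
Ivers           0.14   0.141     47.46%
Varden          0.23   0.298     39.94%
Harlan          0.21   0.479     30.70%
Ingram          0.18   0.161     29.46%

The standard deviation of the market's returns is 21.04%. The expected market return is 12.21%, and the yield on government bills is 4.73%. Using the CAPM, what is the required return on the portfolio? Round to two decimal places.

8.79%

β_Ashcombe = 0.785 × 25.79% / 21.04% = 0.9622
β_Brixley = 0.285 × 50.71% / 21.04% = 0.6869
β_Ivers = 0.141 × 47.46% / 21.04% = 0.3181
β_Varden = 0.298 × 39.94% / 21.04% = 0.5657
β_Harlan = 0.479 × 30.70% / 21.04% = 0.6989
β_Ingram = 0.161 × 29.46% / 21.04% = 0.2254
β_P = Σ w_i β_i = 0.06×0.9622 + 0.18×0.6869 + 0.14×0.3181 + 0.23×0.5657 + 0.21×0.6989 + 0.18×0.2254 = 0.5434
MRP = 12.21% − 4.73% = 7.48%
E(R_P) = R_f + β_P × MRP = 4.73% + 0.5434 × 7.48% = 8.79%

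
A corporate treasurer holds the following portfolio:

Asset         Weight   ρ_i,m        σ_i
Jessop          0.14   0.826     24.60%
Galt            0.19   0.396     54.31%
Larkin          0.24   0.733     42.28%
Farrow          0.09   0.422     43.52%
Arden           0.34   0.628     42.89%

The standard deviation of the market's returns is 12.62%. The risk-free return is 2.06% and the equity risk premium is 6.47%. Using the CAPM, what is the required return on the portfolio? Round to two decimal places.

β_Jessop = 0.826 × 24.60% / 12.62% = 1.6101
β_Galt = 0.396 × 54.31% / 12.62% = 1.7042
β_Larkin = 0.733 × 42.28% / 12.62% = 2.4557
β_Farrow = 0.422 × 43.52% / 12.62% = 1.4553
β_Arden = 0.628 × 42.89% / 12.62% = 2.1343
β_P = Σ w_i β_i = 0.14×1.6101 + 0.19×1.7042 + 0.24×2.4557 + 0.09×1.4553 + 0.34×2.1343 = 1.9952
E(R_P) = R_f + β_P × MRP = 2.06% + 1.9952 × 6.47% = 14.97%

14.97%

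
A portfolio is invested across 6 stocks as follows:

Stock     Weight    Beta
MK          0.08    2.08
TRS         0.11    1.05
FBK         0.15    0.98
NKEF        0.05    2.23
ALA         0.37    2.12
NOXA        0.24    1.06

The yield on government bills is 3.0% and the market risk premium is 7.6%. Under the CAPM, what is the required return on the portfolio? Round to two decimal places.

15.00%

β_P = Σ w_i β_i = 0.08×2.08 + 0.11×1.05 + 0.15×0.98 + 0.05×2.23 + 0.37×2.12 + 0.24×1.06 = 1.5792
E(R_P) = R_f + β_P × MRP = 3.0% + 1.5792 × 7.6% = 15.00%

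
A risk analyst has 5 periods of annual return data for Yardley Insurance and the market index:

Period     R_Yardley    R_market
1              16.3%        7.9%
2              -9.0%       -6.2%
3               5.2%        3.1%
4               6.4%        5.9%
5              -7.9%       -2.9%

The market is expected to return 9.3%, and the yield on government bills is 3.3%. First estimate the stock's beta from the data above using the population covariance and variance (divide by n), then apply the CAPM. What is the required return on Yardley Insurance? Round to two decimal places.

Mean R_i = (16.3 − 9.0 + 5.2 + 6.4 − 7.9) / 5 = 2.2000%
Mean R_m = (7.9 − 6.2 + 3.1 + 5.9 − 2.9) / 5 = 1.5600%
Σ(R_i − R̄_i)(R_m − R̄_m) = 244.2000  ⇒  Cov = 244.2000 / 5 = 48.8400
Σ(R_m − R̄_m)² = 141.5120  ⇒  Var(R_m) = 141.5120 / 5 = 28.3024
β = Cov / Var(R_m) = 48.8400 / 28.3024 = 1.7256
MRP = 9.3% − 3.3% = 6.00%
E(R) = R_f + β × MRP = 3.3% + 1.7256 × 6.0% = 13.65%

13.65%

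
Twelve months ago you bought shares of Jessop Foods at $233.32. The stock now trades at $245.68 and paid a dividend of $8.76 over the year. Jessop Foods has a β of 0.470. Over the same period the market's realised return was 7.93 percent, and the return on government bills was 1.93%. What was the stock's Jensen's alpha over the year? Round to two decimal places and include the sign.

Realised HPR = (P1 + D1 − P0) / P0 = (245.68 + 8.76 − 233.32) / 233.32 = 21.12 / 233.32 = 9.0519%
MRP = 7.93% − 1.93% = 6.00%
CAPM required = R_f + β·MRP = 1.93% + 0.470 × 6.00% = 4.75000%
α = realised − required = 9.0519% − 4.75000% = +4.30%

+4.30%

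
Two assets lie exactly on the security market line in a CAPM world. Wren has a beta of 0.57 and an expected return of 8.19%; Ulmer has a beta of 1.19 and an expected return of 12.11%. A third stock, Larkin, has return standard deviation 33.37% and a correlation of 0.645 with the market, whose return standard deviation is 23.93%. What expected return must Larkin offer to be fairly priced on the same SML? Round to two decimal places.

10.27%

MRP = (12.11% − 8.19%) / (1.19 − 0.57) = 6.3226%
R_f = 8.19% − 0.57 × 6.3226% = 4.5861%
β_Larkin = ρ·σ_i/σ_m = 0.645 × 33.37 / 23.93 = 0.8994
E(R_Larkin) = R_f + β × MRP = 4.5861% + 0.8994 × 6.3226% = 10.27%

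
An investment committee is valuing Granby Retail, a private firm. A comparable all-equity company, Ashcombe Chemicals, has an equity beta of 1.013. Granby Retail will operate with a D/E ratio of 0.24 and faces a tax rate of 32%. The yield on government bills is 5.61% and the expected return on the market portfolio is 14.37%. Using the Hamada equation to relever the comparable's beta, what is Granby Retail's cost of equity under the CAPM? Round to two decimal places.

15.93%

β_L = β_U × [1 + (1 − t)(D/E)] = 1.013 × [1 + (1 − 0.32) × 0.24]
    = 1.013 × [1 + 0.68 × 0.24] = 1.013 × 1.1632 = 1.1783
MRP = 14.37% − 5.61% = 8.76%
E(R) = R_f + β_L × MRP = 5.61% + 1.1783 × 8.76% = 15.93%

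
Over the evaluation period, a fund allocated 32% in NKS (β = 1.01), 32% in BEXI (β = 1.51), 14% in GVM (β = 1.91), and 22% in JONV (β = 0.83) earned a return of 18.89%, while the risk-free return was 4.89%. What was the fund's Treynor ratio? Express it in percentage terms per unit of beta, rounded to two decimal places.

β_P = 0.32×1.01 + 0.32×1.51 + 0.14×1.91 + 0.22×0.83 = 1.2564
Treynor = (R_P − R_f) / β_P = (18.89% − 4.89%) / 1.2564 = 14.00% / 1.2564 = 11.14%

11.14%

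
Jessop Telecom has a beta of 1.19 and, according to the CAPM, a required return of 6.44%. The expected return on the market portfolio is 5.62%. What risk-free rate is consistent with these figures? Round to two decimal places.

E(R) = R_f + β(E(R_m) − R_f) = R_f(1 − β) + β·E(R_m)
6.44% = R_f × (1 − 1.19) + 1.19 × 5.62%
6.44% = R_f × -0.19 + 6.6878%
R_f = (6.44% − 6.6878%) / -0.19 = 1.30%

1.30%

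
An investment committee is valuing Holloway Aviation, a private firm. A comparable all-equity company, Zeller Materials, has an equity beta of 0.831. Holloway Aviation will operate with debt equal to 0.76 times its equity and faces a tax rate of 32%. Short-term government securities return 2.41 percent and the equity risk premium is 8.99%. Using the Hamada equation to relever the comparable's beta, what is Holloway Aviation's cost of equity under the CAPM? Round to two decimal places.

β_L = β_U × [1 + (1 − t)(D/E)] = 0.831 × [1 + (1 − 0.32) × 0.76]
    = 0.831 × [1 + 0.68 × 0.76] = 0.831 × 1.5168 = 1.2605
E(R) = R_f + β_L × MRP = 2.41% + 1.2605 × 8.99% = 13.74%

13.74%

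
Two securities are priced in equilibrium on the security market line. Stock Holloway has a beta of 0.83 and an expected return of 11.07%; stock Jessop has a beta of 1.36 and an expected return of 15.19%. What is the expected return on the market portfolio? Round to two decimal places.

Both satisfy E(R) = R_f + β·MRP, so the slope of the SML is
MRP = (15.19% − 11.07%) / (1.36 − 0.83) = 4.12% / 0.53 = 7.7736%
R_f = E(R_Holloway) − β_Holloway·MRP = 11.07% − 0.83 × 7.7736% = 4.6179%
E(R_m) = R_f + MRP = 4.6179% + 7.7736% = 12.39%

12.39%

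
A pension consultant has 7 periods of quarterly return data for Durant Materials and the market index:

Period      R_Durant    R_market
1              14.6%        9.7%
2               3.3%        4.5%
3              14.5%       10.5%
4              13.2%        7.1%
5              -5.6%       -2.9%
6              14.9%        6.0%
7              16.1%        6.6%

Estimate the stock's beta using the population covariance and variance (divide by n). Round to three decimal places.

1.654

Mean R_i = (14.6 + 3.3 + 14.5 + 13.2 − 5.6 + 14.9 + 16.1) / 7 = 10.1429%
Mean R_m = (9.7 + 4.5 + 10.5 + 7.1 − 2.9 + 6.0 + 6.6) / 7 = 5.9286%
Σ(R_i − R̄_i)(R_m − R̄_m) = 193.4114  ⇒  Cov = 193.4114 / 7 = 27.6302
Σ(R_m − R̄_m)² = 116.9343  ⇒  Var(R_m) = 116.9343 / 7 = 16.7049
β = Cov / Var(R_m) = 27.6302 / 16.7049 = 1.6540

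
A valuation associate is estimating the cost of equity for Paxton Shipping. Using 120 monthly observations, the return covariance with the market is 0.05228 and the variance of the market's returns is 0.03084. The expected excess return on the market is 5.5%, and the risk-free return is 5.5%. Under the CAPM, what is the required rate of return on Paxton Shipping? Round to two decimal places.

14.82%

β = Cov(R_i, R_m) / Var(R_m) = 0.05228 / 0.03084 = 1.6952
E(R) = R_f + β × MRP = 5.5% + 1.6952 × 5.5% = 14.82%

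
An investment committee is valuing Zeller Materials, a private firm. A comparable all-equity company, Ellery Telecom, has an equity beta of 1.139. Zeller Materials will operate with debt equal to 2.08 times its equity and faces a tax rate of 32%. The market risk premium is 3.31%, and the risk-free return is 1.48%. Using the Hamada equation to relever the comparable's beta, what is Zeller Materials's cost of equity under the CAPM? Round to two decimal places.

10.58%

β_L = β_U × [1 + (1 − t)(D/E)] = 1.139 × [1 + (1 − 0.32) × 2.08]
    = 1.139 × [1 + 0.68 × 2.08] = 1.139 × 2.4144 = 2.7500
E(R) = R_f + β_L × MRP = 1.48% + 2.7500 × 3.31% = 10.58%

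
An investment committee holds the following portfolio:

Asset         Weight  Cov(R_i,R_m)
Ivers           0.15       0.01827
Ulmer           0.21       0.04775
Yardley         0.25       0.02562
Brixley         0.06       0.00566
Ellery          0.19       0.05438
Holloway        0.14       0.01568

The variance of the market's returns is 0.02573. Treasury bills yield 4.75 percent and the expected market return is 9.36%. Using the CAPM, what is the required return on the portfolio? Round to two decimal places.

β_Ivers = 0.01827 / 0.02573 = 0.7101
β_Ulmer = 0.04775 / 0.02573 = 1.8558
β_Yardley = 0.02562 / 0.02573 = 0.9957
β_Brixley = 0.00566 / 0.02573 = 0.2200
β_Ellery = 0.05438 / 0.02573 = 2.1135
β_Holloway = 0.01568 / 0.02573 = 0.6094
β_P = Σ w_i β_i = 0.15×0.7101 + 0.21×1.8558 + 0.25×0.9957 + 0.06×0.2200 + 0.19×2.1135 + 0.14×0.6094 = 1.2452
MRP = 9.36% − 4.75% = 4.61%
E(R_P) = R_f + β_P × MRP = 4.75% + 1.2452 × 4.61% = 10.49%

10.49%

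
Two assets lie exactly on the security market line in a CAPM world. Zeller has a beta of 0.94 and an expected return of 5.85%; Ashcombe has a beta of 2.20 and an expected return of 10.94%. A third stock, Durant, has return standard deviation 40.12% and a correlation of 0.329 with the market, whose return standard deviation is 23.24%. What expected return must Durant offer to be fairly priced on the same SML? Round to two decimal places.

4.35%

MRP = (10.94% − 5.85%) / (2.20 − 0.94) = 4.0397%
R_f = 5.85% − 0.94 × 4.0397% = 2.0527%
β_Durant = ρ·σ_i/σ_m = 0.329 × 40.12 / 23.24 = 0.5680
E(R_Durant) = R_f + β × MRP = 2.0527% + 0.5680 × 4.0397% = 4.35%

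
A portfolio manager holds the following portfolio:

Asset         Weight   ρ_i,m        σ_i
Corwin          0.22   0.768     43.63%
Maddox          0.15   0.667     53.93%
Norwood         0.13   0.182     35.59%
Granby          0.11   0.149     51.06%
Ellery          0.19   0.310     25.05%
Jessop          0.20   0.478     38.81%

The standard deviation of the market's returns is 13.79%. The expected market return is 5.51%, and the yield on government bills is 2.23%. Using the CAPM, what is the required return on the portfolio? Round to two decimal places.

6.90%

β_Corwin = 0.768 × 43.63% / 13.79% = 2.4299
β_Maddox = 0.667 × 53.93% / 13.79% = 2.6085
β_Norwood = 0.182 × 35.59% / 13.79% = 0.4697
β_Granby = 0.149 × 51.06% / 13.79% = 0.5517
β_Ellery = 0.310 × 25.05% / 13.79% = 0.5631
β_Jessop = 0.478 × 38.81% / 13.79% = 1.3453
β_P = Σ w_i β_i = 0.22×2.4299 + 0.15×2.6085 + 0.13×0.4697 + 0.11×0.5517 + 0.19×0.5631 + 0.20×1.3453 = 1.4237
MRP = 5.51% − 2.23% = 3.28%
E(R_P) = R_f + β_P × MRP = 2.23% + 1.4237 × 3.28% = 6.90%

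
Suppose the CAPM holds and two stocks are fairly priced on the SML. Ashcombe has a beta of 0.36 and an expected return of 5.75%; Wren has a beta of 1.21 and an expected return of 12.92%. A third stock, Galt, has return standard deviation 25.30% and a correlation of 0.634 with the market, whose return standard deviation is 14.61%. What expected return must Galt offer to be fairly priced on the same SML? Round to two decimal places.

11.97%

MRP = (12.92% − 5.75%) / (1.21 − 0.36) = 8.4353%
R_f = 5.75% − 0.36 × 8.4353% = 2.7133%
β_Galt = ρ·σ_i/σ_m = 0.634 × 25.30 / 14.61 = 1.0979
E(R_Galt) = R_f + β × MRP = 2.7133% + 1.0979 × 8.4353% = 11.97%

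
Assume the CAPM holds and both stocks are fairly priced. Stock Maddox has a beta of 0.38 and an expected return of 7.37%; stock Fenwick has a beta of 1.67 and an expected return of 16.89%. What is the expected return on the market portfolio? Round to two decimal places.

11.95%

Both satisfy E(R) = R_f + β·MRP, so the slope of the SML is
MRP = (16.89% − 7.37%) / (1.67 − 0.38) = 9.52% / 1.29 = 7.3798%
R_f = E(R_Maddox) − β_Maddox·MRP = 7.37% − 0.38 × 7.3798% = 4.5657%
E(R_m) = R_f + MRP = 4.5657% + 7.3798% = 11.95%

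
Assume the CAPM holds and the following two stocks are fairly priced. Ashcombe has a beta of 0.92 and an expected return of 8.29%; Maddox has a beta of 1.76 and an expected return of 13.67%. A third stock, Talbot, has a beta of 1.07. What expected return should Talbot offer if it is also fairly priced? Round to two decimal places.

MRP (SML slope) = (13.67% − 8.29%) / (1.76 − 0.92) = 5.38% / 0.84 = 6.4048%
R_f (intercept) = 8.29% − 0.92 × 6.4048% = 2.3976%
E(R_Talbot) = R_f + β × MRP = 2.3976% + 1.07 × 6.4048% = 9.25%

9.25%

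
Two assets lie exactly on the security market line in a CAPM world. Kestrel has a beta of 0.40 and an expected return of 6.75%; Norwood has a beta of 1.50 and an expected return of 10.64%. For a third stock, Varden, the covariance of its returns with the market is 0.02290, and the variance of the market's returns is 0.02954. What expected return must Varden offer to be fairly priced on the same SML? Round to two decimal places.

MRP = (10.64% − 6.75%) / (1.50 − 0.40) = 3.5364%
R_f = 6.75% − 0.40 × 3.5364% = 5.3354%
β_Varden = Cov / Var(R_m) = 0.02290 / 0.02954 = 0.7752
E(R_Varden) = R_f + β × MRP = 5.3354% + 0.7752 × 3.5364% = 8.08%

8.08%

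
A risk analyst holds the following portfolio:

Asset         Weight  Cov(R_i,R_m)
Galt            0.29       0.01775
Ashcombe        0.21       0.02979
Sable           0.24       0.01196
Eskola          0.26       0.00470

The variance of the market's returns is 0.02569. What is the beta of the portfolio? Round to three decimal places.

0.603

β_Galt = 0.01775 / 0.02569 = 0.6909
β_Ashcombe = 0.02979 / 0.02569 = 1.1596
β_Sable = 0.01196 / 0.02569 = 0.4656
β_Eskola = 0.00470 / 0.02569 = 0.1830
β_P = Σ w_i β_i = 0.29×0.6909 + 0.21×1.1596 + 0.24×0.4656 + 0.26×0.1830 = 0.6032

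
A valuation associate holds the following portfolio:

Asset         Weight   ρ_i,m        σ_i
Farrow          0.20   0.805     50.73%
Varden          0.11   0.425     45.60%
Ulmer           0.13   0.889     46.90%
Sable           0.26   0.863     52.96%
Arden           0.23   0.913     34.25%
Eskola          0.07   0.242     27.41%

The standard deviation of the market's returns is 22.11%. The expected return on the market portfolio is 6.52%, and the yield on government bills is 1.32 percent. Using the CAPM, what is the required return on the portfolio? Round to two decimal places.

9.61%

β_Farrow = 0.805 × 50.73% / 22.11% = 1.8470
β_Varden = 0.425 × 45.60% / 22.11% = 0.8765
β_Ulmer = 0.889 × 46.90% / 22.11% = 1.8858
β_Sable = 0.863 × 52.96% / 22.11% = 2.0671
β_Arden = 0.913 × 34.25% / 22.11% = 1.4143
β_Eskola = 0.242 × 27.41% / 22.11% = 0.3000
β_P = Σ w_i β_i = 0.20×1.8470 + 0.11×0.8765 + 0.13×1.8858 + 0.26×2.0671 + 0.23×1.4143 + 0.07×0.3000 = 1.5947
MRP = 6.52% − 1.32% = 5.20%
E(R_P) = R_f + β_P × MRP = 1.32% + 1.5947 × 5.20% = 9.61%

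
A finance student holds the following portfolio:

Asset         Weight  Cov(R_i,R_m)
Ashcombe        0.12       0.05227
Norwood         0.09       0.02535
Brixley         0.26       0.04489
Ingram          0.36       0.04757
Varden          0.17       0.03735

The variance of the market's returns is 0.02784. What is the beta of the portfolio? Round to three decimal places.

β_Ashcombe = 0.05227 / 0.02784 = 1.8775
β_Norwood = 0.02535 / 0.02784 = 0.9106
β_Brixley = 0.04489 / 0.02784 = 1.6124
β_Ingram = 0.04757 / 0.02784 = 1.7087
β_Varden = 0.03735 / 0.02784 = 1.3416
β_P = Σ w_i β_i = 0.12×1.8775 + 0.09×0.9106 + 0.26×1.6124 + 0.36×1.7087 + 0.17×1.3416 = 1.5697

1.570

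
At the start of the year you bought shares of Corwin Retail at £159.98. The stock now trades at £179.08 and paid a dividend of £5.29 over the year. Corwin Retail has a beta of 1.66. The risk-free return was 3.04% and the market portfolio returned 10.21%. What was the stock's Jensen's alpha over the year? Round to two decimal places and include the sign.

Realised HPR = (P1 + D1 − P0) / P0 = (179.08 + 5.29 − 159.98) / 159.98 = 24.39 / 159.98 = 15.2457%
MRP = 10.21% − 3.04% = 7.17%
CAPM required = R_f + β·MRP = 3.04% + 1.66 × 7.17% = 14.9422%
α = realised − required = 15.2457% − 14.9422% = +0.30%

+0.30%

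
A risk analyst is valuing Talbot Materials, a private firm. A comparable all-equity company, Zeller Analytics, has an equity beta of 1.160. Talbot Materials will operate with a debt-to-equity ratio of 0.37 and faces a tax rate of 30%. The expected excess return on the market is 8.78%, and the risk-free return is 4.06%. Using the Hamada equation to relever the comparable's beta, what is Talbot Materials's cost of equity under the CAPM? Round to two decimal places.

16.88%

β_L = β_U × [1 + (1 − t)(D/E)] = 1.160 × [1 + (1 − 0.30) × 0.37]
    = 1.160 × [1 + 0.70 × 0.37] = 1.160 × 1.2590 = 1.4604
E(R) = R_f + β_L × MRP = 4.06% + 1.4604 × 8.78% = 16.88%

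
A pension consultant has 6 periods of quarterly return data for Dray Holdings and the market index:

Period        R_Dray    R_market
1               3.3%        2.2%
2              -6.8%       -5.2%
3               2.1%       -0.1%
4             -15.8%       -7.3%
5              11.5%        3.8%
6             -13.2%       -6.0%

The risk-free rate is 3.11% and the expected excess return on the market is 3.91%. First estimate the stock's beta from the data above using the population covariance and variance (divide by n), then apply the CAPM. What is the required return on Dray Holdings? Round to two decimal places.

11.74%

Mean R_i = (3.3 − 6.8 + 2.1 − 15.8 + 11.5 − 13.2) / 6 = -3.1500%
Mean R_m = (2.2 − 5.2 − 0.1 − 7.3 + 3.8 − 6.0) / 6 = -2.1000%
Σ(R_i − R̄_i)(R_m − R̄_m) = 240.9600  ⇒  Cov = 240.9600 / 6 = 40.1600
Σ(R_m − R̄_m)² = 109.1600  ⇒  Var(R_m) = 109.1600 / 6 = 18.1933
β = Cov / Var(R_m) = 40.1600 / 18.1933 = 2.2074
E(R) = R_f + β × MRP = 3.11% + 2.2074 × 3.91% = 11.74%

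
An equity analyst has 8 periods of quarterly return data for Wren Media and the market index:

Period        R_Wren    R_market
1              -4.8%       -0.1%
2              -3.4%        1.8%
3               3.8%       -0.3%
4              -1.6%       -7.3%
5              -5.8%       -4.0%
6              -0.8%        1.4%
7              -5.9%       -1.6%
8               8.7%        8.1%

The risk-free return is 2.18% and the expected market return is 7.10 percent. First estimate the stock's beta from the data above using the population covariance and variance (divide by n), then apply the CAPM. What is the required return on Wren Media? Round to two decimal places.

Mean R_i = (-4.8 − 3.4 + 3.8 − 1.6 − 5.8 − 0.8 − 5.9 + 8.7) / 8 = -1.2250%
Mean R_m = (-0.1 + 1.8 − 0.3 − 7.3 − 4.0 + 1.4 − 1.6 + 8.1) / 8 = -0.2500%
Σ(R_i − R̄_i)(R_m − R̄_m) = 104.4400  ⇒  Cov = 104.4400 / 8 = 13.0550
Σ(R_m − R̄_m)² = 142.2600  ⇒  Var(R_m) = 142.2600 / 8 = 17.7825
β = Cov / Var(R_m) = 13.0550 / 17.7825 = 0.7341
MRP = 7.10% − 2.18% = 4.92%
E(R) = R_f + β × MRP = 2.18% + 0.7341 × 4.92% = 5.79%

5.79%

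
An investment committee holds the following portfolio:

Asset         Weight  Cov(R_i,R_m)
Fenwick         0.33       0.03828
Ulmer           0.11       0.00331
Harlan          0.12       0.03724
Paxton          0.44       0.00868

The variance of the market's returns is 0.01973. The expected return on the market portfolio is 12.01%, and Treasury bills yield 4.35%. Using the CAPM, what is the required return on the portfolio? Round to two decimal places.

β_Fenwick = 0.03828 / 0.01973 = 1.9402
β_Ulmer = 0.00331 / 0.01973 = 0.1678
β_Harlan = 0.03724 / 0.01973 = 1.8875
β_Paxton = 0.00868 / 0.01973 = 0.4399
β_P = Σ w_i β_i = 0.33×1.9402 + 0.11×0.1678 + 0.12×1.8875 + 0.44×0.4399 = 1.0788
MRP = 12.01% − 4.35% = 7.66%
E(R_P) = R_f + β_P × MRP = 4.35% + 1.0788 × 7.66% = 12.61%

12.61%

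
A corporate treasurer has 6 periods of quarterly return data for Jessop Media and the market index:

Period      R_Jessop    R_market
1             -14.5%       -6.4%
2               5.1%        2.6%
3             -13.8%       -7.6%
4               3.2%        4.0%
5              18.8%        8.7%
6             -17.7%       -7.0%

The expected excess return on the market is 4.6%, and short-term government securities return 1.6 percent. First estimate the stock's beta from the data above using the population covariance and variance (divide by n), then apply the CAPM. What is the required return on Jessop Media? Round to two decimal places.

Mean R_i = (-14.5 + 5.1 − 13.8 + 3.2 + 18.8 − 17.7) / 6 = -3.1500%
Mean R_m = (-6.4 + 2.6 − 7.6 + 4.0 + 8.7 − 7.0) / 6 = -0.9500%
Σ(R_i − R̄_i)(R_m − R̄_m) = 493.2450  ⇒  Cov = 493.2450 / 6 = 82.2075
Σ(R_m − R̄_m)² = 240.7550  ⇒  Var(R_m) = 240.7550 / 6 = 40.1258
β = Cov / Var(R_m) = 82.2075 / 40.1258 = 2.0487
E(R) = R_f + β × MRP = 1.6% + 2.0487 × 4.6% = 11.02%

11.02%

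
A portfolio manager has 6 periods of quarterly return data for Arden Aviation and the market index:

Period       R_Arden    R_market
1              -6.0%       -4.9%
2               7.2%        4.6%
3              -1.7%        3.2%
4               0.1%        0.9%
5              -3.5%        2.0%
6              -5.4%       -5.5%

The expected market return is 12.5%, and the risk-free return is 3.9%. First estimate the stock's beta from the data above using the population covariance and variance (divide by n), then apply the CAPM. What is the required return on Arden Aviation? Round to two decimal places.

Mean R_i = (-6.0 + 7.2 − 1.7 + 0.1 − 3.5 − 5.4) / 6 = -1.5500%
Mean R_m = (-4.9 + 4.6 + 3.2 + 0.9 + 2.0 − 5.5) / 6 = 0.0500%
Σ(R_i − R̄_i)(R_m − R̄_m) = 80.3350  ⇒  Cov = 80.3350 / 6 = 13.3892
Σ(R_m − R̄_m)² = 90.4550  ⇒  Var(R_m) = 90.4550 / 6 = 15.0758
β = Cov / Var(R_m) = 13.3892 / 15.0758 = 0.8881
MRP = 12.5% − 3.9% = 8.60%
E(R) = R_f + β × MRP = 3.9% + 0.8881 × 8.6% = 11.54%

11.54%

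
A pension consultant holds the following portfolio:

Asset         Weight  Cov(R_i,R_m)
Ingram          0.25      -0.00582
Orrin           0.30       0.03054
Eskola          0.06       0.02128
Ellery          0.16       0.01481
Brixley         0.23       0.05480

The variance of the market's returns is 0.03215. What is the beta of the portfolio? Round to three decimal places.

β_Ingram = -0.00582 / 0.03215 = -0.1810
β_Orrin = 0.03054 / 0.03215 = 0.9499
β_Eskola = 0.02128 / 0.03215 = 0.6619
β_Ellery = 0.01481 / 0.03215 = 0.4607
β_Brixley = 0.05480 / 0.03215 = 1.7045
β_P = Σ w_i β_i = 0.25×-0.1810 + 0.30×0.9499 + 0.06×0.6619 + 0.16×0.4607 + 0.23×1.7045 = 0.7452

0.745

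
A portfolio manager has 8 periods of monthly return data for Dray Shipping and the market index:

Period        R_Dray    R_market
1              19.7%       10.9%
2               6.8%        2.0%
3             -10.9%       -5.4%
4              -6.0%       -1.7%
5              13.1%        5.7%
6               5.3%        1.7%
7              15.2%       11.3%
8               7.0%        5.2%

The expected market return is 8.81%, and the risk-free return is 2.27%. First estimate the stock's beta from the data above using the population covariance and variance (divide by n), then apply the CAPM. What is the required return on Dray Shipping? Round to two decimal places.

13.50%

Mean R_i = (19.7 + 6.8 − 10.9 − 6.0 + 13.1 + 5.3 + 15.2 + 7.0) / 8 = 6.2750%
Mean R_m = (10.9 + 2.0 − 5.4 − 1.7 + 5.7 + 1.7 + 11.3 + 5.2) / 8 = 3.7125%
Σ(R_i − R̄_i)(R_m − R̄_m) = 402.8625  ⇒  Cov = 402.8625 / 8 = 50.3578
Σ(R_m − R̄_m)² = 234.7088  ⇒  Var(R_m) = 234.7088 / 8 = 29.3386
β = Cov / Var(R_m) = 50.3578 / 29.3386 = 1.7164
MRP = 8.81% − 2.27% = 6.54%
E(R) = R_f + β × MRP = 2.27% + 1.7164 × 6.54% = 13.50%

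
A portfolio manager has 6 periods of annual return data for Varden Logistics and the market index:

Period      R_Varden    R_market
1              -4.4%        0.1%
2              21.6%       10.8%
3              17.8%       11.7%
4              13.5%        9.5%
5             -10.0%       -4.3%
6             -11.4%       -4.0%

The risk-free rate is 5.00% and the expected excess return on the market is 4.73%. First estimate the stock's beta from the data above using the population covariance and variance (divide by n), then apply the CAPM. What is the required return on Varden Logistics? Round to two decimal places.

Mean R_i = (-4.4 + 21.6 + 17.8 + 13.5 − 10.0 − 11.4) / 6 = 4.5167%
Mean R_m = (0.1 + 10.8 + 11.7 + 9.5 − 4.3 − 4.0) / 6 = 3.9667%
Σ(R_i − R̄_i)(R_m − R̄_m) = 550.4533  ⇒  Cov = 550.4533 / 6 = 91.7422
Σ(R_m − R̄_m)² = 283.8733  ⇒  Var(R_m) = 283.8733 / 6 = 47.3122
β = Cov / Var(R_m) = 91.7422 / 47.3122 = 1.9391
E(R) = R_f + β × MRP = 5.00% + 1.9391 × 4.73% = 14.17%

14.17%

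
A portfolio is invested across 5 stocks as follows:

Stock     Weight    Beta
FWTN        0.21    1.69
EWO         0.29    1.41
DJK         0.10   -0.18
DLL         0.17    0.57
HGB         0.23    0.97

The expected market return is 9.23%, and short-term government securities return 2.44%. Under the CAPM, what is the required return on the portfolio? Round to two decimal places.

β_P = Σ w_i β_i = 0.21×1.69 + 0.29×1.41 + 0.10×-0.18 + 0.17×0.57 + 0.23×0.97 = 1.0658
MRP = 9.23% − 2.44% = 6.79%
E(R_P) = R_f + β_P × MRP = 2.44% + 1.0658 × 6.79% = 9.68%

9.68%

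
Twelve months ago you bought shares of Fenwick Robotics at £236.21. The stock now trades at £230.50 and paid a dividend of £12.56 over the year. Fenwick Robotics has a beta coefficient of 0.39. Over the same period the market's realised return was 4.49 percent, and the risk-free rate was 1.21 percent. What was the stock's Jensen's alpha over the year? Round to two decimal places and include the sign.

+0.41%

Realised HPR = (P1 + D1 − P0) / P0 = (230.50 + 12.56 − 236.21) / 236.21 = 6.85 / 236.21 = 2.9000%
MRP = 4.49% − 1.21% = 3.28%
CAPM required = R_f + β·MRP = 1.21% + 0.39 × 3.28% = 2.4892%
α = realised − required = 2.9000% − 2.4892% = +0.41%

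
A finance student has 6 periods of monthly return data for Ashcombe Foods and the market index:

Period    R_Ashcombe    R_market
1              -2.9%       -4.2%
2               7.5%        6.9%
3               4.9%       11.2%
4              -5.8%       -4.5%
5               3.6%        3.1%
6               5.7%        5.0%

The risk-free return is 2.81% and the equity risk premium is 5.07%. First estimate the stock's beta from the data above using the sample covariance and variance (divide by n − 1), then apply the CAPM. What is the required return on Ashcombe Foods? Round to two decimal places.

Mean R_i = (-2.9 + 7.5 + 4.9 − 5.8 + 3.6 + 5.7) / 6 = 2.1667%
Mean R_m = (-4.2 + 6.9 + 11.2 − 4.5 + 3.1 + 5.0) / 6 = 2.9167%
Σ(R_i − R̄_i)(R_m − R̄_m) = 146.6533  ⇒  Cov = 146.6533 / 5 = 29.3307
Σ(R_m − R̄_m)² = 194.5083  ⇒  Var(R_m) = 194.5083 / 5 = 38.9017
β = Cov / Var(R_m) = 29.3307 / 38.9017 = 0.7540
E(R) = R_f + β × MRP = 2.81% + 0.7540 × 5.07% = 6.63%

6.63%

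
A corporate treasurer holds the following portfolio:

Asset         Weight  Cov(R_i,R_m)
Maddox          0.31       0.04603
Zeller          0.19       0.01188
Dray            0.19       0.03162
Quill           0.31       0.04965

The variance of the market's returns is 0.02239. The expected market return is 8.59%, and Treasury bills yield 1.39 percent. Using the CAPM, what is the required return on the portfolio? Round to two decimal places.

β_Maddox = 0.04603 / 0.02239 = 2.0558
β_Zeller = 0.01188 / 0.02239 = 0.5306
β_Dray = 0.03162 / 0.02239 = 1.4122
β_Quill = 0.04965 / 0.02239 = 2.2175
β_P = Σ w_i β_i = 0.31×2.0558 + 0.19×0.5306 + 0.19×1.4122 + 0.31×2.2175 = 1.6939
MRP = 8.59% − 1.39% = 7.20%
E(R_P) = R_f + β_P × MRP = 1.39% + 1.6939 × 7.20% = 13.59%

13.59%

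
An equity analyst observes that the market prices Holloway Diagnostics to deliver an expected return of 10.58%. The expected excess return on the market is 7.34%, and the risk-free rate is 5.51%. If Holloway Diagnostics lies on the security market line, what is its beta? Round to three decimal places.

β = (E(R) − R_f) / MRP = (10.58% − 5.51%) / 7.34% = 5.07% / 7.34% = 0.691

0.691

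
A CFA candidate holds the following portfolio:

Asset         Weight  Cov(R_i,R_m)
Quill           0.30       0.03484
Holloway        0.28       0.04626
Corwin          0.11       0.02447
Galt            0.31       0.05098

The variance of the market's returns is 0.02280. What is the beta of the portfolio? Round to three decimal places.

β_Quill = 0.03484 / 0.02280 = 1.5281
β_Holloway = 0.04626 / 0.02280 = 2.0289
β_Corwin = 0.02447 / 0.02280 = 1.0732
β_Galt = 0.05098 / 0.02280 = 2.2360
β_P = Σ w_i β_i = 0.30×1.5281 + 0.28×2.0289 + 0.11×1.0732 + 0.31×2.2360 = 1.8377

1.838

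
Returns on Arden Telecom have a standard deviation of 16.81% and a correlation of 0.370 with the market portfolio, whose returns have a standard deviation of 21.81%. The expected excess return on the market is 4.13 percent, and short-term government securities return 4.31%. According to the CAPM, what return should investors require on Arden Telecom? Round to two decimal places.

β = ρ × σ_i / σ_m = 0.370 × 16.81% / 21.81% = 0.2852
E(R) = 4.31% + 0.2852 × 4.13% = 5.49%

5.49%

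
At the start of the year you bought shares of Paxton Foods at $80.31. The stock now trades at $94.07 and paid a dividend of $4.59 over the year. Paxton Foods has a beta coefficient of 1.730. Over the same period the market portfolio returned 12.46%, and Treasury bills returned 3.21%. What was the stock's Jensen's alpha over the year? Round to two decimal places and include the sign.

+3.64%

Realised HPR = (P1 + D1 − P0) / P0 = (94.07 + 4.59 − 80.31) / 80.31 = 18.35 / 80.31 = 22.8490%
MRP = 12.46% − 3.21% = 9.25%
CAPM required = R_f + β·MRP = 3.21% + 1.730 × 9.25% = 19.21250%
α = realised − required = 22.8490% − 19.21250% = +3.64%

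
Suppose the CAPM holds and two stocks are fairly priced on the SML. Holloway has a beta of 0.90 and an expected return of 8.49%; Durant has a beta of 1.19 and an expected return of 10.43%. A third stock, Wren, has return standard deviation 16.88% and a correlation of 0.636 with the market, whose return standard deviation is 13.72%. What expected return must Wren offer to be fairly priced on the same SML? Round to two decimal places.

7.70%

MRP = (10.43% − 8.49%) / (1.19 − 0.90) = 6.6897%
R_f = 8.49% − 0.90 × 6.6897% = 2.4693%
β_Wren = ρ·σ_i/σ_m = 0.636 × 16.88 / 13.72 = 0.7825
E(R_Wren) = R_f + β × MRP = 2.4693% + 0.7825 × 6.6897% = 7.70%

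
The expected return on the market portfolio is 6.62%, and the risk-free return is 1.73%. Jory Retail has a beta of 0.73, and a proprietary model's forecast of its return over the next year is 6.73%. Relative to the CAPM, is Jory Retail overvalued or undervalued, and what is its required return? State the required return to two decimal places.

Undervalued; required return 5.30%

MRP = 6.62% − 1.73% = 4.89%
Required return = R_f + β·MRP = 1.73% + 0.73 × 4.89% = 5.30%
Forecast 6.73% > required 5.30% → the stock plots above the SML → undervalued.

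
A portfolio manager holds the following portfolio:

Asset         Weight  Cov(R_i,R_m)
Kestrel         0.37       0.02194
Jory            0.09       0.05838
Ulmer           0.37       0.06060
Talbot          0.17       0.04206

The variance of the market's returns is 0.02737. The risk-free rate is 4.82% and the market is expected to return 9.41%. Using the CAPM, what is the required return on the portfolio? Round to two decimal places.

12.02%

β_Kestrel = 0.02194 / 0.02737 = 0.8016
β_Jory = 0.05838 / 0.02737 = 2.1330
β_Ulmer = 0.06060 / 0.02737 = 2.2141
β_Talbot = 0.04206 / 0.02737 = 1.5367
β_P = Σ w_i β_i = 0.37×0.8016 + 0.09×2.1330 + 0.37×2.2141 + 0.17×1.5367 = 1.5690
MRP = 9.41% − 4.82% = 4.59%
E(R_P) = R_f + β_P × MRP = 4.82% + 1.5690 × 4.59% = 12.02%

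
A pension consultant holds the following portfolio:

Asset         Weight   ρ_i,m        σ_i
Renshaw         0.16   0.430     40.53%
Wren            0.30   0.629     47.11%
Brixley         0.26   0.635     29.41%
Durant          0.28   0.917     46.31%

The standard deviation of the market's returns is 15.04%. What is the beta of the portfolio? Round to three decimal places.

1.890

β_Renshaw = 0.430 × 40.53% / 15.04% = 1.1588
β_Wren = 0.629 × 47.11% / 15.04% = 1.9702
β_Brixley = 0.635 × 29.41% / 15.04% = 1.2417
β_Durant = 0.917 × 46.31% / 15.04% = 2.8236
β_P = Σ w_i β_i = 0.16×1.1588 + 0.30×1.9702 + 0.26×1.2417 + 0.28×2.8236 = 1.8899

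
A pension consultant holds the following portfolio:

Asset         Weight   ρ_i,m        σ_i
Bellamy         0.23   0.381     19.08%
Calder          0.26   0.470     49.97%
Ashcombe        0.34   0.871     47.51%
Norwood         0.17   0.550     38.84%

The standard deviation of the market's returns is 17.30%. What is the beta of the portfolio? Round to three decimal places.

β_Bellamy = 0.381 × 19.08% / 17.30% = 0.4202
β_Calder = 0.470 × 49.97% / 17.30% = 1.3576
β_Ashcombe = 0.871 × 47.51% / 17.30% = 2.3920
β_Norwood = 0.550 × 38.84% / 17.30% = 1.2348
β_P = Σ w_i β_i = 0.23×0.4202 + 0.26×1.3576 + 0.34×2.3920 + 0.17×1.2348 = 1.4728

1.473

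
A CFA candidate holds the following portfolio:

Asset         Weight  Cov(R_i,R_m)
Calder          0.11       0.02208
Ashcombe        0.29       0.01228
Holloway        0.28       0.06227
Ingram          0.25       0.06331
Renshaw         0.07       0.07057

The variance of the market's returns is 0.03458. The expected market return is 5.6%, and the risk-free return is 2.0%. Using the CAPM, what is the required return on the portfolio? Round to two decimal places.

6.60%

β_Calder = 0.02208 / 0.03458 = 0.6385
β_Ashcombe = 0.01228 / 0.03458 = 0.3551
β_Holloway = 0.06227 / 0.03458 = 1.8008
β_Ingram = 0.06331 / 0.03458 = 1.8308
β_Renshaw = 0.07057 / 0.03458 = 2.0408
β_P = Σ w_i β_i = 0.11×0.6385 + 0.29×0.3551 + 0.28×1.8008 + 0.25×1.8308 + 0.07×2.0408 = 1.2780
MRP = 5.6% − 2.0% = 3.60%
E(R_P) = R_f + β_P × MRP = 2.0% + 1.2780 × 3.6% = 6.60%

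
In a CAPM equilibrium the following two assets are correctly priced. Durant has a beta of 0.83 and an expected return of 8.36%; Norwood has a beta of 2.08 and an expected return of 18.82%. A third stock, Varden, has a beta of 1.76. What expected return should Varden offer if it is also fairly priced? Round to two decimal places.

16.14%

MRP (SML slope) = (18.82% − 8.36%) / (2.08 − 0.83) = 10.46% / 1.25 = 8.3680%
R_f (intercept) = 8.36% − 0.83 × 8.3680% = 1.4146%
E(R_Varden) = R_f + β × MRP = 1.4146% + 1.76 × 8.3680% = 16.14%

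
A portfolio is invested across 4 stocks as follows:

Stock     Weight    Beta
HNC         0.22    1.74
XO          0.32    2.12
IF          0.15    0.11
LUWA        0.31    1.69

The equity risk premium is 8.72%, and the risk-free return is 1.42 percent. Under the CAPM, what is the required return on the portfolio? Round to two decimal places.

β_P = Σ w_i β_i = 0.22×1.74 + 0.32×2.12 + 0.15×0.11 + 0.31×1.69 = 1.6016
E(R_P) = R_f + β_P × MRP = 1.42% + 1.6016 × 8.72% = 15.39%

15.39%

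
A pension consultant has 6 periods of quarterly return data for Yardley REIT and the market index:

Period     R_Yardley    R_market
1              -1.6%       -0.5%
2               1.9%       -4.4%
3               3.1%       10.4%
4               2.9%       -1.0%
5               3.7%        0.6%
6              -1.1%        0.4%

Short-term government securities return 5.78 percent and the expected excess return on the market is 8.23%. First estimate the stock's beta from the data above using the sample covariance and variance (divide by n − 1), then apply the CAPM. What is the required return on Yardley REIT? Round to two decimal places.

6.80%

Mean R_i = (-1.6 + 1.9 + 3.1 + 2.9 + 3.7 − 1.1) / 6 = 1.4833%
Mean R_m = (-0.5 − 4.4 + 10.4 − 1.0 + 0.6 + 0.4) / 6 = 0.9167%
Σ(R_i − R̄_i)(R_m − R̄_m) = 15.4017  ⇒  Cov = 15.4017 / 5 = 3.0803
Σ(R_m − R̄_m)² = 124.2483  ⇒  Var(R_m) = 124.2483 / 5 = 24.8497
β = Cov / Var(R_m) = 3.0803 / 24.8497 = 0.1240
E(R) = R_f + β × MRP = 5.78% + 0.1240 × 8.23% = 6.80%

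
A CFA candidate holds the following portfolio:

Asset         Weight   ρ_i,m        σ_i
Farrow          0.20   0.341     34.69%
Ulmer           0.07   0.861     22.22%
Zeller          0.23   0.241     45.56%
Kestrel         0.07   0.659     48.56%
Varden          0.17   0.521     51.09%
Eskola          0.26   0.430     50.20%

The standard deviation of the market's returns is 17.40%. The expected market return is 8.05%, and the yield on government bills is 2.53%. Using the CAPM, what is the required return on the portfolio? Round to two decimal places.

8.43%

β_Farrow = 0.341 × 34.69% / 17.40% = 0.6798
β_Ulmer = 0.861 × 22.22% / 17.40% = 1.0995
β_Zeller = 0.241 × 45.56% / 17.40% = 0.6310
β_Kestrel = 0.659 × 48.56% / 17.40% = 1.8391
β_Varden = 0.521 × 51.09% / 17.40% = 1.5298
β_Eskola = 0.430 × 50.20% / 17.40% = 1.2406
β_P = Σ w_i β_i = 0.20×0.6798 + 0.07×1.0995 + 0.23×0.6310 + 0.07×1.8391 + 0.17×1.5298 + 0.26×1.2406 = 1.0694
MRP = 8.05% − 2.53% = 5.52%
E(R_P) = R_f + β_P × MRP = 2.53% + 1.0694 × 5.52% = 8.43%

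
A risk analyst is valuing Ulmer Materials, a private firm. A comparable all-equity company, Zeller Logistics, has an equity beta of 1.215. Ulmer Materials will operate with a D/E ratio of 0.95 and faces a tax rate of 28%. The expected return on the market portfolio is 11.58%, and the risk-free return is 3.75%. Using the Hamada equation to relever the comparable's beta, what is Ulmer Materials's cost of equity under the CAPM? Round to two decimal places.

19.77%

β_L = β_U × [1 + (1 − t)(D/E)] = 1.215 × [1 + (1 − 0.28) × 0.95]
    = 1.215 × [1 + 0.72 × 0.95] = 1.215 × 1.6840 = 2.0461
MRP = 11.58% − 3.75% = 7.83%
E(R) = R_f + β_L × MRP = 3.75% + 2.0461 × 7.83% = 19.77%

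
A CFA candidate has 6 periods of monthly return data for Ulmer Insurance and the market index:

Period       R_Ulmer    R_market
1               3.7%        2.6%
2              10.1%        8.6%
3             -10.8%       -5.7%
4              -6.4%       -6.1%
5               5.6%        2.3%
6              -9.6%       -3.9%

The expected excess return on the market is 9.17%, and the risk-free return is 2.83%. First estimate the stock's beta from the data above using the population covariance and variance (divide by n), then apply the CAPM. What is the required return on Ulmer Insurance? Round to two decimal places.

16.02%

Mean R_i = (3.7 + 10.1 − 10.8 − 6.4 + 5.6 − 9.6) / 6 = -1.2333%
Mean R_m = (2.6 + 8.6 − 5.7 − 6.1 + 2.3 − 3.9) / 6 = -0.3667%
Σ(R_i − R̄_i)(R_m − R̄_m) = 244.6867  ⇒  Cov = 244.6867 / 6 = 40.7811
Σ(R_m − R̄_m)² = 170.1133  ⇒  Var(R_m) = 170.1133 / 6 = 28.3522
β = Cov / Var(R_m) = 40.7811 / 28.3522 = 1.4384
E(R) = R_f + β × MRP = 2.83% + 1.4384 × 9.17% = 16.02%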